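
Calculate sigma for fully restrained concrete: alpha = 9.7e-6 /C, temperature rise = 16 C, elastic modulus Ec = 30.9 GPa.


sigma = alpha * dT * Ec
= 9.7e-6 * 16 * 30.9 * 1000
= 4.796 MPa

4.796


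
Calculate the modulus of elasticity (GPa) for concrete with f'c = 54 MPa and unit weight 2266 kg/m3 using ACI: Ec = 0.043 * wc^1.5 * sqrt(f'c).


Ec = 0.043 * 2266^1.5 * sqrt(54) / 1000
= 34.08 GPa

34.08


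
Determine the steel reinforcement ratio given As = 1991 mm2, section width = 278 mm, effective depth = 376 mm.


rho = As / (b * d)
= 1991 / (278 * 376)
= 0.019

0.019


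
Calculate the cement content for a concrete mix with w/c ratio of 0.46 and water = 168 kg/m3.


Cement = water / (w/c)
= 168 / 0.46
= 365.2 kg/m3

365.2


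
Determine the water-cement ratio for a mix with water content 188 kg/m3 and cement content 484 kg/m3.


w/c = water / cement
w/c = 188 / 484 = 0.388

0.388


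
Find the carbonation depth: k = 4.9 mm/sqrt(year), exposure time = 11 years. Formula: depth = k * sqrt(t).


depth = k * sqrt(t)
= 4.9 * sqrt(11)
= 16.25 mm

16.25


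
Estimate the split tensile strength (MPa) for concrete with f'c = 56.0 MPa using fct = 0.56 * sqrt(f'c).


fct = 0.56 * sqrt(56.0)
= 0.56 * 7.483
= 4.191 MPa

4.191


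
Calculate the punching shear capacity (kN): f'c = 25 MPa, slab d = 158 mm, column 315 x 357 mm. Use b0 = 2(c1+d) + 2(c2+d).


b0 = 2*(315 + 158) + 2*(357 + 158) = 1976 mm
Vc = 0.33 * sqrt(25) * 1976 * 158 / 1000
= 515.14 kN

515.14


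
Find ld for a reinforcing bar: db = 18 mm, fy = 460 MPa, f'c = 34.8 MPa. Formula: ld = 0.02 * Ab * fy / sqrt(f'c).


Ab = pi * 18^2 / 4 = 254.469 mm2
ld = 0.02 * 254.469 * 460 / sqrt(34.8)
= 396.9 mm

396.9


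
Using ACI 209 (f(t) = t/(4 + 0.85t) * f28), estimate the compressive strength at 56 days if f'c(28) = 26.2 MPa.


f(56) = 56 / (4 + 0.85 * 56) * 26.2
= 56 / 51.6 * 26.2
= 28.43 MPa

28.43


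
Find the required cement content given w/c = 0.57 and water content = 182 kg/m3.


Cement = water / (w/c)
= 182 / 0.57
= 319.3 kg/m3

319.3


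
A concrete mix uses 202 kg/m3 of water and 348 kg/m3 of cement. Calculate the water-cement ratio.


w/c = water / cement
w/c = 202 / 348 = 0.58

0.58


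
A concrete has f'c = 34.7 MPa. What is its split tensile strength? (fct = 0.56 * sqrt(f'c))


fct = 0.56 * sqrt(34.7)
= 0.56 * 5.891
= 3.299 MPa

3.299


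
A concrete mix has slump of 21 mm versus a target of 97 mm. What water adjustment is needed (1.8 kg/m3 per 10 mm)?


Difference = 97 - 21 = 76 mm
Water adjustment = 76 * 1.8 / 10 = 13.7 kg/m3

13.7


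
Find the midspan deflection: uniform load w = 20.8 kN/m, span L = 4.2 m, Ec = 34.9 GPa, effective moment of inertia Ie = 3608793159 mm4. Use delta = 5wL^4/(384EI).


Convert: L = 4.2 m = 4200 mm, Ec = 34.9 GPa = 34900 MPa
delta = 5 * 20.8 * 4200^4 / (384 * 34900 * 3608793159)
= 0.67 mm

0.67


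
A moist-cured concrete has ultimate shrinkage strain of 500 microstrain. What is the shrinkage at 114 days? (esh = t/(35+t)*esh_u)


esh(114) = 114 / (35 + 114) * 500
= 114 / 149 * 500
= 382.6 microstrain

382.6


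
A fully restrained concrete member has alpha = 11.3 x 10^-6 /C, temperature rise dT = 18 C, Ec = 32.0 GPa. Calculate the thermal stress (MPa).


sigma = alpha * dT * Ec
= 11.3e-6 * 18 * 32.0 * 1000
= 6.509 MPa

6.509


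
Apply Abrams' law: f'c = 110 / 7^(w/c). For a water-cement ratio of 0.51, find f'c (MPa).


f'c = 110 / 7^0.51
= 110 / 2.698
= 40.77 MPa

40.77


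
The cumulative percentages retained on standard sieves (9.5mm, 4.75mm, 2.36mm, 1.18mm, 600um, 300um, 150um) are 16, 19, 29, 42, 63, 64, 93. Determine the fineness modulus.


FM = sum(cumulative % retained) / 100
= 326 / 100
= 3.26

3.26


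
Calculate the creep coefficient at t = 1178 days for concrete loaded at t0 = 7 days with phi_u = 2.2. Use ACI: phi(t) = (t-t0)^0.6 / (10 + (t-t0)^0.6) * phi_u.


dt = 1178 - 7 = 1171
phi = 1171^0.6 / (10 + 1171^0.6) * 2.2
= 1.923

1.923


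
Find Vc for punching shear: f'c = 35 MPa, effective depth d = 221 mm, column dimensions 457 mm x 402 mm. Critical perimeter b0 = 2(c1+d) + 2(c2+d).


b0 = 2*(457 + 221) + 2*(402 + 221) = 2602 mm
Vc = 0.33 * sqrt(35) * 2602 * 221 / 1000
= 1122.66 kN

1122.66


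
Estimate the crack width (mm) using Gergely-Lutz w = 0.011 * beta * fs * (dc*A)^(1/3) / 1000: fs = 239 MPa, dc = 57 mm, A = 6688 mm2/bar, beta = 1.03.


w = 0.011 * beta * fs * (dc * A)^(1/3) / 1000
= 0.011 * 1.03 * 239 * (57 * 6688)^(1/3) / 1000
= 0.196 mm

0.196


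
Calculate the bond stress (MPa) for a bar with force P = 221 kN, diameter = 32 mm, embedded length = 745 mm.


u = P / (pi * db * ld)
= 221 * 1000 / (pi * 32 * 745)
= 2.951 MPa

2.951


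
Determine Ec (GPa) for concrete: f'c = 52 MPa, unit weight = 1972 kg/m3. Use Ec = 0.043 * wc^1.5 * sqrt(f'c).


Ec = 0.043 * 1972^1.5 * sqrt(52) / 1000
= 27.15 GPa

27.15


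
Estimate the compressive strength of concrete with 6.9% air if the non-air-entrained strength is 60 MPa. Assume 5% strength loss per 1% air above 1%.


Strength loss = (6.9 - 1) * 5 = 29.5%
f'c = 60 * (1 - 29.5/100)
= 42.3 MPa

42.3


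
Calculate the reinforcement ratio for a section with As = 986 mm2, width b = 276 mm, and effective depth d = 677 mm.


rho = As / (b * d)
= 986 / (276 * 677)
= 0.0053

0.0053


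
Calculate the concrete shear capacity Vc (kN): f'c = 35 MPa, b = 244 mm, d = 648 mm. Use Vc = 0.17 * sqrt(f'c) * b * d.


Vc = 0.17 * sqrt(35) * 244 * 648 / 1000
= 159.02 kN

159.02


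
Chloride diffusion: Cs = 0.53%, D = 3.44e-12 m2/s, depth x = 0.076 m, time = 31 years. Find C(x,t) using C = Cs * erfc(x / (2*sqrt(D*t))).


t_seconds = 31 * 365.25 * 24 * 3600 = 978285600.0 s
arg = 0.076 / (2 * sqrt(3.44e-12 * 978285600.0))
= 0.655
erfc(0.655) = 0.3543
C = 0.53 * 0.3543 = 0.1878%

0.1878


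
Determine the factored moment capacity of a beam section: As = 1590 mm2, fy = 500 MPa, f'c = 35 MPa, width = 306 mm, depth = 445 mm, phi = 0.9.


a = As * fy / (0.85 * f'c * b)
= 1590 * 500 / (0.85 * 35 * 306)
= 87.329 mm
Mn = As * fy * (d - a/2) / 10^6
= 319.0617 kN-m
phi*Mn = 0.9 * 319.0617 = 287.16 kN-m

287.16


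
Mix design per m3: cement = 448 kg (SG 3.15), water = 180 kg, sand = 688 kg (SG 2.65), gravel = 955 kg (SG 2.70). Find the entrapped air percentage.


Vol cement = 448 / (3.15 * 1000) = 0.142222 m3
Vol water = 180 / 1000 = 0.18 m3
Vol sand = 688 / (2.65 * 1000) = 0.259623 m3
Vol gravel = 955 / (2.70 * 1000) = 0.353704 m3
Total solid + water volume = 0.935549 m3
Air = (1 - 0.935549) * 100 = 6.45%

6.45


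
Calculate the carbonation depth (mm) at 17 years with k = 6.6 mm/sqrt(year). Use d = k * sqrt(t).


depth = k * sqrt(t)
= 6.6 * sqrt(17)
= 27.21 mm

27.21


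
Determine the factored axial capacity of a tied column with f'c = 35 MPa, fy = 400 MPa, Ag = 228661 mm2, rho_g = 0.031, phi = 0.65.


Ast = rho * Ag = 0.031 * 228661 = 7088.491 mm2
phi*Pn = 0.65 * 0.80 * (0.85 * 35 * (228661 - 7088.491) + 400 * 7088.491) / 1000
= 4902.13 kN

4902.13


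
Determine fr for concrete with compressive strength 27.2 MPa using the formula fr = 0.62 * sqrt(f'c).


fr = 0.62 * sqrt(27.2)
= 3.234 MPa

3.234


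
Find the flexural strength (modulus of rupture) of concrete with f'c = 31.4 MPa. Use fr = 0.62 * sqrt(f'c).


fr = 0.62 * sqrt(31.4)
= 3.474 MPa

3.474


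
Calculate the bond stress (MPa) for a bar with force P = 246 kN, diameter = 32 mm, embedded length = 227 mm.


u = P / (pi * db * ld)
= 246 * 1000 / (pi * 32 * 227)
= 10.78 MPa

10.78


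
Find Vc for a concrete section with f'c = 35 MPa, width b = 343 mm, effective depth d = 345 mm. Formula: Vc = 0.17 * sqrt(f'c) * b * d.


Vc = 0.17 * sqrt(35) * 343 * 345 / 1000
= 119.01 kN

119.01


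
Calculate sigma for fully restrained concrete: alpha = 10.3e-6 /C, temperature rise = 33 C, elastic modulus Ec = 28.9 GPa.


sigma = alpha * dT * Ec
= 10.3e-6 * 33 * 28.9 * 1000
= 9.823 MPa

9.823


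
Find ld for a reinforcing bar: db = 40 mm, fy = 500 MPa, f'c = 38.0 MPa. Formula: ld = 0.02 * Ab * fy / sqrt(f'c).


Ab = pi * 40^2 / 4 = 1256.637 mm2
ld = 0.02 * 1256.637 * 500 / sqrt(38.0)
= 2038.5 mm

2038.5


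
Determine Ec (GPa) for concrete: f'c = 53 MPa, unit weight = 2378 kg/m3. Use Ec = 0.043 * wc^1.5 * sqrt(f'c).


Ec = 0.043 * 2378^1.5 * sqrt(53) / 1000
= 36.3 GPa

36.3


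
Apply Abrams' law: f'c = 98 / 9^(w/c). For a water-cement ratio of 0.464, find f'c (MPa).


f'c = 98 / 9^0.464
= 98 / 2.772
= 35.36 MPa

35.36


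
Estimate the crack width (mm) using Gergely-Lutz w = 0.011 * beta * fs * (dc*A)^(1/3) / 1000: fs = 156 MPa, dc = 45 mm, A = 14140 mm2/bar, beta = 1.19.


w = 0.011 * beta * fs * (dc * A)^(1/3) / 1000
= 0.011 * 1.19 * 156 * (45 * 14140)^(1/3) / 1000
= 0.176 mm

0.176


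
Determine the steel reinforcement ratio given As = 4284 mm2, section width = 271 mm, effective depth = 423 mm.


rho = As / (b * d)
= 4284 / (271 * 423)
= 0.0374

0.0374


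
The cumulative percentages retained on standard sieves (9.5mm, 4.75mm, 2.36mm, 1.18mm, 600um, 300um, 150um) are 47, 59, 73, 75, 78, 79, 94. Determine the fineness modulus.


FM = sum(cumulative % retained) / 100
= 505 / 100
= 5.05

5.05


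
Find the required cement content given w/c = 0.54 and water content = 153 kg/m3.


Cement = water / (w/c)
= 153 / 0.54
= 283.3 kg/m3

283.3


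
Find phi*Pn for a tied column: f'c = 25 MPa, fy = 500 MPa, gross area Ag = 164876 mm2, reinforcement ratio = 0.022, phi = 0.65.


Ast = rho * Ag = 0.022 * 164876 = 3627.272 mm2
phi*Pn = 0.65 * 0.80 * (0.85 * 25 * (164876 - 3627.272) + 500 * 3627.272) / 1000
= 2724.89 kN

2724.89


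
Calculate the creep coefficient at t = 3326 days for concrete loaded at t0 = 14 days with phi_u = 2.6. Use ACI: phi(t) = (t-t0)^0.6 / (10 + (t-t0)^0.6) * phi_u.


dt = 3326 - 14 = 3312
phi = 3312^0.6 / (10 + 3312^0.6) * 2.6
= 2.414

2.414


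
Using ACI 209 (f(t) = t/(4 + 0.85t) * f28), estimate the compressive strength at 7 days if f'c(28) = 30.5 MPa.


f(7) = 7 / (4 + 0.85 * 7) * 30.5
= 7 / 9.95 * 30.5
= 21.46 MPa

21.46


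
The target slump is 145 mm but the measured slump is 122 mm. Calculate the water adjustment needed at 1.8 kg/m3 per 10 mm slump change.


Difference = 145 - 122 = 23 mm
Water adjustment = 23 * 1.8 / 10 = 4.1 kg/m3

4.1


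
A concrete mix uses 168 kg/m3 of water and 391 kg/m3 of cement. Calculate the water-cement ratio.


w/c = water / cement
w/c = 168 / 391 = 0.43

0.43


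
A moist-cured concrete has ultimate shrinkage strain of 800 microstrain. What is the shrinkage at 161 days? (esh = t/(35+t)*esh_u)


esh(161) = 161 / (35 + 161) * 800
= 161 / 196 * 800
= 657.1 microstrain

657.1


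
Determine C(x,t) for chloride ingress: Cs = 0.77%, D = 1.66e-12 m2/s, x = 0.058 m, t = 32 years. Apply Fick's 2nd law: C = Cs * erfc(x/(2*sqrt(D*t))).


t_seconds = 32 * 365.25 * 24 * 3600 = 1009843200.0 s
arg = 0.058 / (2 * sqrt(1.66e-12 * 1009843200.0))
= 0.7083
erfc(0.7083) = 0.3165
C = 0.77 * 0.3165 = 0.2437%

0.2437


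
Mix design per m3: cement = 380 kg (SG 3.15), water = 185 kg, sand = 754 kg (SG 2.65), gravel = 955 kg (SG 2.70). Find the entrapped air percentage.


Vol cement = 380 / (3.15 * 1000) = 0.120635 m3
Vol water = 185 / 1000 = 0.185 m3
Vol sand = 754 / (2.65 * 1000) = 0.284528 m3
Vol gravel = 955 / (2.70 * 1000) = 0.353704 m3
Total solid + water volume = 0.943867 m3
Air = (1 - 0.943867) * 100 = 5.61%

5.61


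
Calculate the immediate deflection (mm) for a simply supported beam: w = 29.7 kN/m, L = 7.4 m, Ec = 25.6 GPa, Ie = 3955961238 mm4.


Convert: L = 7.4 m = 7400 mm, Ec = 25.6 GPa = 25600 MPa
delta = 5 * 29.7 * 7400^4 / (384 * 25600 * 3955961238)
= 11.45 mm

11.45


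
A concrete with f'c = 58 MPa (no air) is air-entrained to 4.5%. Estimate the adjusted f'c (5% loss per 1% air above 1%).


Strength loss = (4.5 - 1) * 5 = 17.5%
f'c = 58 * (1 - 17.5/100)
= 47.85 MPa

47.85


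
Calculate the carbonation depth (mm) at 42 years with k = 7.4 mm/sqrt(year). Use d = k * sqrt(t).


depth = k * sqrt(t)
= 7.4 * sqrt(42)
= 47.96 mm

47.96


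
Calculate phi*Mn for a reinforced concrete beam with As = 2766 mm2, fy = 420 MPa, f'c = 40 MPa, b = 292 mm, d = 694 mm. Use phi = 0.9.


a = As * fy / (0.85 * f'c * b)
= 2766 * 420 / (0.85 * 40 * 292)
= 117.0145 mm
Mn = As * fy * (d - a/2) / 10^6
= 738.2646 kN-m
phi*Mn = 0.9 * 738.2646 = 664.44 kN-m

664.44


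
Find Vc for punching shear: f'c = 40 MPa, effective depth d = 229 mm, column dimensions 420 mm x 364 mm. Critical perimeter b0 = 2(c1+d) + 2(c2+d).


b0 = 2*(420 + 229) + 2*(364 + 229) = 2484 mm
Vc = 0.33 * sqrt(40) * 2484 * 229 / 1000
= 1187.22 kN

1187.22


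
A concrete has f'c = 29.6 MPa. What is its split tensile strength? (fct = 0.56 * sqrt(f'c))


fct = 0.56 * sqrt(29.6)
= 0.56 * 5.441
= 3.047 MPa

3.047


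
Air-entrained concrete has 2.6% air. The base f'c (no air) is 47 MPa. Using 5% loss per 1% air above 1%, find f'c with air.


Strength loss = (2.6 - 1) * 5 = 8.0%
f'c = 47 * (1 - 8.0/100)
= 43.24 MPa

43.24


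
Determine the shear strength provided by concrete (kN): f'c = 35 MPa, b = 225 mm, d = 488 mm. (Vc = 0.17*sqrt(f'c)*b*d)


Vc = 0.17 * sqrt(35) * 225 * 488 / 1000
= 110.43 kN

110.43


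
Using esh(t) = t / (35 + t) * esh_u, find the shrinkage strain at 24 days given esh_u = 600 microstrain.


esh(24) = 24 / (35 + 24) * 600
= 24 / 59 * 600
= 244.1 microstrain

244.1


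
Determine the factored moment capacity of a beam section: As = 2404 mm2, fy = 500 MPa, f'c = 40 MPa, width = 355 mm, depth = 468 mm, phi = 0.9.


a = As * fy / (0.85 * f'c * b)
= 2404 * 500 / (0.85 * 40 * 355)
= 99.5857 mm
Mn = As * fy * (d - a/2) / 10^6
= 502.685 kN-m
phi*Mn = 0.9 * 502.685 = 452.42 kN-m

452.42


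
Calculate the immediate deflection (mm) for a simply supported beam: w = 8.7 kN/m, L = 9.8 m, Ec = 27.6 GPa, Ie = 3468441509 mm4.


Convert: L = 9.8 m = 9800 mm, Ec = 27.6 GPa = 27600 MPa
delta = 5 * 8.7 * 9800^4 / (384 * 27600 * 3468441509)
= 10.91 mm

10.91


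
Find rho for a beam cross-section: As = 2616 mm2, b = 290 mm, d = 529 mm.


rho = As / (b * d)
= 2616 / (290 * 529)
= 0.0171

0.0171


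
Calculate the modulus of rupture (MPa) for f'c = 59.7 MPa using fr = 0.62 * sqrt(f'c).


fr = 0.62 * sqrt(59.7)
= 4.79 MPa

4.79


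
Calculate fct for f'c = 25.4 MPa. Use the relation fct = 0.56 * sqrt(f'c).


fct = 0.56 * sqrt(25.4)
= 0.56 * 5.04
= 2.822 MPa

2.822


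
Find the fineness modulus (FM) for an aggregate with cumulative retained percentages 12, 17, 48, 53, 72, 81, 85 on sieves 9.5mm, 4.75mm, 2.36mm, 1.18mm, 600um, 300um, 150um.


FM = sum(cumulative % retained) / 100
= 368 / 100
= 3.68

3.68


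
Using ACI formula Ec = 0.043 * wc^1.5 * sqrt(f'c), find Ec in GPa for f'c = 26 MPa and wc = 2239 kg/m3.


Ec = 0.043 * 2239^1.5 * sqrt(26) / 1000
= 23.23 GPa

23.23


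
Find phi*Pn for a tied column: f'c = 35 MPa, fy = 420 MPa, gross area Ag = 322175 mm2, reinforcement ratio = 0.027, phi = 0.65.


Ast = rho * Ag = 0.027 * 322175 = 8698.725 mm2
phi*Pn = 0.65 * 0.80 * (0.85 * 35 * (322175 - 8698.725) + 420 * 8698.725) / 1000
= 6749.28 kN

6749.28


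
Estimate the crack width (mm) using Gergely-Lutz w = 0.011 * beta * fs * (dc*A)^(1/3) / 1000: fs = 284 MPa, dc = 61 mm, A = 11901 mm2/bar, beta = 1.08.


w = 0.011 * beta * fs * (dc * A)^(1/3) / 1000
= 0.011 * 1.08 * 284 * (61 * 11901)^(1/3) / 1000
= 0.303 mm

0.303


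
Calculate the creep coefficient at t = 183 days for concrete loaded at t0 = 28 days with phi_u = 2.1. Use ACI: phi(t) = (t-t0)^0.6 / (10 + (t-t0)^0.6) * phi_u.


dt = 183 - 28 = 155
phi = 155^0.6 / (10 + 155^0.6) * 2.1
= 1.414

1.414


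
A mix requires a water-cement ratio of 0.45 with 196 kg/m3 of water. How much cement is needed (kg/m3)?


Cement = water / (w/c)
= 196 / 0.45
= 435.6 kg/m3

435.6


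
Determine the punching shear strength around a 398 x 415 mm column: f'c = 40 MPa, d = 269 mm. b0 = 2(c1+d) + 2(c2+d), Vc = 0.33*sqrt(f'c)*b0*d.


b0 = 2*(398 + 269) + 2*(415 + 269) = 2702 mm
Vc = 0.33 * sqrt(40) * 2702 * 269 / 1000
= 1516.99 kN

1516.99


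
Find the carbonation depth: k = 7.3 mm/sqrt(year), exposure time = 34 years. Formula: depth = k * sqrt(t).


depth = k * sqrt(t)
= 7.3 * sqrt(34)
= 42.57 mm

42.57


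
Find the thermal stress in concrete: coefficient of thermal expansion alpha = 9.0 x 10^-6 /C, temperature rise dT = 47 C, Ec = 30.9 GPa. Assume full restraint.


sigma = alpha * dT * Ec
= 9.0e-6 * 47 * 30.9 * 1000
= 13.071 MPa

13.071


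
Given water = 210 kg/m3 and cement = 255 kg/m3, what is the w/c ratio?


w/c = water / cement
w/c = 210 / 255 = 0.824

0.824


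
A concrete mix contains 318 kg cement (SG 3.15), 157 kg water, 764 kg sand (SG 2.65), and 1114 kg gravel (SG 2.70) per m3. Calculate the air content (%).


Vol cement = 318 / (3.15 * 1000) = 0.100952 m3
Vol water = 157 / 1000 = 0.157 m3
Vol sand = 764 / (2.65 * 1000) = 0.288302 m3
Vol gravel = 1114 / (2.70 * 1000) = 0.412593 m3
Total solid + water volume = 0.958847 m3
Air = (1 - 0.958847) * 100 = 4.12%

4.12


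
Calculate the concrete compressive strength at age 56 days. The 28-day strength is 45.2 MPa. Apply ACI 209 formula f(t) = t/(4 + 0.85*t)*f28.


f(56) = 56 / (4 + 0.85 * 56) * 45.2
= 56 / 51.6 * 45.2
= 49.05 MPa

49.05


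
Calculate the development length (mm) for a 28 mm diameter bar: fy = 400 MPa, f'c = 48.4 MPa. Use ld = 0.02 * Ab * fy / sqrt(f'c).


Ab = pi * 28^2 / 4 = 615.752 mm2
ld = 0.02 * 615.752 * 400 / sqrt(48.4)
= 708.1 mm

708.1


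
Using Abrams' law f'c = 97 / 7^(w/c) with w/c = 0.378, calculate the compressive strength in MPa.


f'c = 97 / 7^0.378
= 97 / 2.087
= 46.49 MPa

46.49


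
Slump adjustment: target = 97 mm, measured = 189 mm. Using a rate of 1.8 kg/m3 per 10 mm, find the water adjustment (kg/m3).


Difference = 97 - 189 = -92 mm
Water adjustment = -92 * 1.8 / 10 = -16.6 kg/m3

-16.6


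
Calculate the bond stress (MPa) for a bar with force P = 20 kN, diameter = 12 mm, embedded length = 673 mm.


u = P / (pi * db * ld)
= 20 * 1000 / (pi * 12 * 673)
= 0.788 MPa

0.788


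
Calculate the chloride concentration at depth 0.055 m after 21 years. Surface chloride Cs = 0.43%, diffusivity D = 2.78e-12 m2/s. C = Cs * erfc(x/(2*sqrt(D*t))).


t_seconds = 21 * 365.25 * 24 * 3600 = 662709600.0 s
arg = 0.055 / (2 * sqrt(2.78e-12 * 662709600.0))
= 0.6407
erfc(0.6407) = 0.3649
C = 0.43 * 0.3649 = 0.1569%

0.1569


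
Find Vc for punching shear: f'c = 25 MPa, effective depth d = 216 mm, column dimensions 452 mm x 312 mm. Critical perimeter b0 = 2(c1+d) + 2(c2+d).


b0 = 2*(452 + 216) + 2*(312 + 216) = 2392 mm
Vc = 0.33 * sqrt(25) * 2392 * 216 / 1000
= 852.51 kN

852.51


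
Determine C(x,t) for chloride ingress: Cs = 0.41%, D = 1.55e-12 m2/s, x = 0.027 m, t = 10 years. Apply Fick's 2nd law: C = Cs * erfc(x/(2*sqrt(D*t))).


t_seconds = 10 * 365.25 * 24 * 3600 = 315576000.0 s
arg = 0.027 / (2 * sqrt(1.55e-12 * 315576000.0))
= 0.6104
erfc(0.6104) = 0.388
C = 0.41 * 0.388 = 0.1591%

0.1591


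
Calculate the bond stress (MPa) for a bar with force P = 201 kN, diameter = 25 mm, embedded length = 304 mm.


u = P / (pi * db * ld)
= 201 * 1000 / (pi * 25 * 304)
= 8.418 MPa

8.418


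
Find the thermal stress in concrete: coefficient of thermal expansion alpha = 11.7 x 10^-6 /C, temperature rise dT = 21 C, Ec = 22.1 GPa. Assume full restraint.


sigma = alpha * dT * Ec
= 11.7e-6 * 21 * 22.1 * 1000
= 5.43 MPa

5.43


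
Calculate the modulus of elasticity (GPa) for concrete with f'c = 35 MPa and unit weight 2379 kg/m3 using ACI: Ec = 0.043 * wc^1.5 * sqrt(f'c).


Ec = 0.043 * 2379^1.5 * sqrt(35) / 1000
= 29.52 GPa

29.52


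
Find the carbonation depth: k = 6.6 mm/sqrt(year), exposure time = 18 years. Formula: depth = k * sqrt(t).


depth = k * sqrt(t)
= 6.6 * sqrt(18)
= 28.0 mm

28.0


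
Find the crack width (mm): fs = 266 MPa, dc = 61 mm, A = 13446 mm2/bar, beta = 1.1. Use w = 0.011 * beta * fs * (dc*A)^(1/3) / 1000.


w = 0.011 * beta * fs * (dc * A)^(1/3) / 1000
= 0.011 * 1.1 * 266 * (61 * 13446)^(1/3) / 1000
= 0.301 mm

0.301


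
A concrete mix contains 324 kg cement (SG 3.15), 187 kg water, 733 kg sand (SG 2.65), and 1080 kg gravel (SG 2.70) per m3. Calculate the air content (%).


Vol cement = 324 / (3.15 * 1000) = 0.102857 m3
Vol water = 187 / 1000 = 0.187 m3
Vol sand = 733 / (2.65 * 1000) = 0.276604 m3
Vol gravel = 1080 / (2.70 * 1000) = 0.4 m3
Total solid + water volume = 0.966461 m3
Air = (1 - 0.966461) * 100 = 3.35%

3.35


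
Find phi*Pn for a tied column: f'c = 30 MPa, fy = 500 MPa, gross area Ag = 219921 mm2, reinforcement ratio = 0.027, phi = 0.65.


Ast = rho * Ag = 0.027 * 219921 = 5937.867 mm2
phi*Pn = 0.65 * 0.80 * (0.85 * 30 * (219921 - 5937.867) + 500 * 5937.867) / 1000
= 4381.26 kN

4381.26


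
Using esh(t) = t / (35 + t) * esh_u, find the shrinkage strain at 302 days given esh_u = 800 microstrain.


esh(302) = 302 / (35 + 302) * 800
= 302 / 337 * 800
= 716.9 microstrain

716.9


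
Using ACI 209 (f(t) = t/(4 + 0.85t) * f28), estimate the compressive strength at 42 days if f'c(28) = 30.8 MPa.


f(42) = 42 / (4 + 0.85 * 42) * 30.8
= 42 / 39.7 * 30.8
= 32.58 MPa

32.58


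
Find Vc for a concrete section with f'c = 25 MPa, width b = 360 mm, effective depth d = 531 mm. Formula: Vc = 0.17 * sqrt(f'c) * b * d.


Vc = 0.17 * sqrt(25) * 360 * 531 / 1000
= 162.49 kN

162.49


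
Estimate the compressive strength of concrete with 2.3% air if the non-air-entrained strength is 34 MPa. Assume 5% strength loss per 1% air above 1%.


Strength loss = (2.3 - 1) * 5 = 6.5%
f'c = 34 * (1 - 6.5/100)
= 31.79 MPa

31.79


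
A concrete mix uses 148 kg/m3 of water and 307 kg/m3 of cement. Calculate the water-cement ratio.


w/c = water / cement
w/c = 148 / 307 = 0.482

0.482


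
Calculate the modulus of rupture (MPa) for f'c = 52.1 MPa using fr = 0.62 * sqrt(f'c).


fr = 0.62 * sqrt(52.1)
= 4.475 MPa

4.475


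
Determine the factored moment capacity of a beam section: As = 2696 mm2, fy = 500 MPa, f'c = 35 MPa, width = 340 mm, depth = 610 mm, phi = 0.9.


a = As * fy / (0.85 * f'c * b)
= 2696 * 500 / (0.85 * 35 * 340)
= 133.2674 mm
Mn = As * fy * (d - a/2) / 10^6
= 732.4578 kN-m
phi*Mn = 0.9 * 732.4578 = 659.21 kN-m

659.21


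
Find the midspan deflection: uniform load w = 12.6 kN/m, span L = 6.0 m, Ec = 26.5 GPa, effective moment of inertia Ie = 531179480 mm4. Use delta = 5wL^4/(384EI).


Convert: L = 6.0 m = 6000 mm, Ec = 26.5 GPa = 26500 MPa
delta = 5 * 12.6 * 6000^4 / (384 * 26500 * 531179480)
= 15.11 mm

15.11


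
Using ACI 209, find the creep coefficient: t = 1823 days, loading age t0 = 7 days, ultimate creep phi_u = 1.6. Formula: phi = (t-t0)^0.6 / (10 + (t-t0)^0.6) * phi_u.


dt = 1823 - 7 = 1816
phi = 1816^0.6 / (10 + 1816^0.6) * 1.6
= 1.44

1.44


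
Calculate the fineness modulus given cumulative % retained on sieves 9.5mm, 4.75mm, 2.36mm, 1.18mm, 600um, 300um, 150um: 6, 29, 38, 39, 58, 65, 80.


FM = sum(cumulative % retained) / 100
= 315 / 100
= 3.15

3.15


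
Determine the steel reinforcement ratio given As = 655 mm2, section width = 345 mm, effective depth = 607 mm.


rho = As / (b * d)
= 655 / (345 * 607)
= 0.0031

0.0031


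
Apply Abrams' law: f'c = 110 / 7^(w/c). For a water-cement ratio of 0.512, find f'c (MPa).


f'c = 110 / 7^0.512
= 110 / 2.708
= 40.62 MPa

40.62


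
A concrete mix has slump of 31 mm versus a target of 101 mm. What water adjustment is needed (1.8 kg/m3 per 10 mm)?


Difference = 101 - 31 = 70 mm
Water adjustment = 70 * 1.8 / 10 = 12.6 kg/m3

12.6


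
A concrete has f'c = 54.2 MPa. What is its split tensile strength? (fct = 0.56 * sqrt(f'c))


fct = 0.56 * sqrt(54.2)
= 0.56 * 7.362
= 4.123 MPa

4.123


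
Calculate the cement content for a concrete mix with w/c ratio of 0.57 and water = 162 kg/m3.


Cement = water / (w/c)
= 162 / 0.57
= 284.2 kg/m3

284.2


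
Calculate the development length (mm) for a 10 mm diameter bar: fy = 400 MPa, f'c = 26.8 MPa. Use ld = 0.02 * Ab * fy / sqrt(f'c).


Ab = pi * 10^2 / 4 = 78.54 mm2
ld = 0.02 * 78.54 * 400 / sqrt(26.8)
= 121.4 mm

121.4


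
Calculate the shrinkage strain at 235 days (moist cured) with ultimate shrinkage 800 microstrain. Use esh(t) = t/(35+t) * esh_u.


esh(235) = 235 / (35 + 235) * 800
= 235 / 270 * 800
= 696.3 microstrain

696.3


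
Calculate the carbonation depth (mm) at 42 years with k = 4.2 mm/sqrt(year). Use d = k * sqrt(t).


depth = k * sqrt(t)
= 4.2 * sqrt(42)
= 27.22 mm

27.22


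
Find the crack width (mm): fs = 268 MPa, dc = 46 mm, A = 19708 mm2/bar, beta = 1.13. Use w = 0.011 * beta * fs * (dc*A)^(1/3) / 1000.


w = 0.011 * beta * fs * (dc * A)^(1/3) / 1000
= 0.011 * 1.13 * 268 * (46 * 19708)^(1/3) / 1000
= 0.322 mm

0.322


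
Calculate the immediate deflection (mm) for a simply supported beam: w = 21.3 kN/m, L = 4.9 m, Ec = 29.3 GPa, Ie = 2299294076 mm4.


Convert: L = 4.9 m = 4900 mm, Ec = 29.3 GPa = 29300 MPa
delta = 5 * 21.3 * 4900^4 / (384 * 29300 * 2299294076)
= 2.37 mm

2.37


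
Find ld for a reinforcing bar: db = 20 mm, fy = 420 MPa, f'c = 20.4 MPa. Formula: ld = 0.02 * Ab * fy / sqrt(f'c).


Ab = pi * 20^2 / 4 = 314.159 mm2
ld = 0.02 * 314.159 * 420 / sqrt(20.4)
= 584.3 mm

584.3


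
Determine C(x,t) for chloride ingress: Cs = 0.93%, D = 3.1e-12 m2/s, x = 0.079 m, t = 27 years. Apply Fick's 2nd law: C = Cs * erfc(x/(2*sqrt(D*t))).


t_seconds = 27 * 365.25 * 24 * 3600 = 852055200.0 s
arg = 0.079 / (2 * sqrt(3.1e-12 * 852055200.0))
= 0.7686
erfc(0.7686) = 0.2771
C = 0.93 * 0.2771 = 0.2577%

0.2577


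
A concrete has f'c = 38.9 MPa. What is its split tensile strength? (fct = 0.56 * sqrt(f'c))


fct = 0.56 * sqrt(38.9)
= 0.56 * 6.237
= 3.493 MPa

3.493


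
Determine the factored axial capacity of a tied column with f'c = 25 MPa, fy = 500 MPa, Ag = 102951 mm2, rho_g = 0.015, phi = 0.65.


Ast = rho * Ag = 0.015 * 102951 = 1544.265 mm2
phi*Pn = 0.65 * 0.80 * (0.85 * 25 * (102951 - 1544.265) + 500 * 1544.265) / 1000
= 1522.05 kN

1522.05


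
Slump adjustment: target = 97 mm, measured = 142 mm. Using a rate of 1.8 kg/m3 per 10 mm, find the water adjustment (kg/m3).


Difference = 97 - 142 = -45 mm
Water adjustment = -45 * 1.8 / 10 = -8.1 kg/m3

-8.1


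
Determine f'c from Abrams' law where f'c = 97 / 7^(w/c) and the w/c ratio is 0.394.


f'c = 97 / 7^0.394
= 97 / 2.153
= 45.06 MPa

45.06


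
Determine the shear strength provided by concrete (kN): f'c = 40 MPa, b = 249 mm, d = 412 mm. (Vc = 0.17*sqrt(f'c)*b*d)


Vc = 0.17 * sqrt(40) * 249 * 412 / 1000
= 110.3 kN

110.3


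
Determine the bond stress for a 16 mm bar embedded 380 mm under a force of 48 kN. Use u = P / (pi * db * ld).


u = P / (pi * db * ld)
= 48 * 1000 / (pi * 16 * 380)
= 2.513 MPa

2.513


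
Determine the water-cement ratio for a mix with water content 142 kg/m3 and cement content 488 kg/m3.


w/c = water / cement
w/c = 142 / 488 = 0.291

0.291


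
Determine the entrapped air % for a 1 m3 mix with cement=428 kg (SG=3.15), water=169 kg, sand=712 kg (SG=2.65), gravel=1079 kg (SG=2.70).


Vol cement = 428 / (3.15 * 1000) = 0.135873 m3
Vol water = 169 / 1000 = 0.169 m3
Vol sand = 712 / (2.65 * 1000) = 0.268679 m3
Vol gravel = 1079 / (2.70 * 1000) = 0.39963 m3
Total solid + water volume = 0.973182 m3
Air = (1 - 0.973182) * 100 = 2.68%

2.68


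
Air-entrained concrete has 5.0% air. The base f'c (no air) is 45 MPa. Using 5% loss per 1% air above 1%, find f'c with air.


Strength loss = (5.0 - 1) * 5 = 20.0%
f'c = 45 * (1 - 20.0/100)
= 36.0 MPa

36.0


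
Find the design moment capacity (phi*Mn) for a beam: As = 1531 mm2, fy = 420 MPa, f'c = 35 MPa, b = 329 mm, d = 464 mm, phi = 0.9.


a = As * fy / (0.85 * f'c * b)
= 1531 * 420 / (0.85 * 35 * 329)
= 65.6964 mm
Mn = As * fy * (d - a/2) / 10^6
= 277.2392 kN-m
phi*Mn = 0.9 * 277.2392 = 249.52 kN-m

249.52


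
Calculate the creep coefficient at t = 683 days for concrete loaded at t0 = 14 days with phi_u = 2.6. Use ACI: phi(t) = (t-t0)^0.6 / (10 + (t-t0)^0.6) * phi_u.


dt = 683 - 14 = 669
phi = 669^0.6 / (10 + 669^0.6) * 2.6
= 2.164

2.164


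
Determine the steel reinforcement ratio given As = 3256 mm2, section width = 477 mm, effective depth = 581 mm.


rho = As / (b * d)
= 3256 / (477 * 581)
= 0.0117

0.0117


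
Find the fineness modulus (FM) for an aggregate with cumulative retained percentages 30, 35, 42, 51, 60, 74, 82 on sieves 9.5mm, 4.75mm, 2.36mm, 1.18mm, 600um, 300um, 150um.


FM = sum(cumulative % retained) / 100
= 374 / 100
= 3.74

3.74


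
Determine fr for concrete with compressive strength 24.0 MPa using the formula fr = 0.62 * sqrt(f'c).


fr = 0.62 * sqrt(24.0)
= 3.037 MPa

3.037


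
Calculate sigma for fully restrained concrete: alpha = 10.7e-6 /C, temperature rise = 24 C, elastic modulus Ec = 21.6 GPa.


sigma = alpha * dT * Ec
= 10.7e-6 * 24 * 21.6 * 1000
= 5.547 MPa

5.547


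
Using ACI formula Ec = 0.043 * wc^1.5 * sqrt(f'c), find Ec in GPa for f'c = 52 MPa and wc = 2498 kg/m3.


Ec = 0.043 * 2498^1.5 * sqrt(52) / 1000
= 38.71 GPa

38.71


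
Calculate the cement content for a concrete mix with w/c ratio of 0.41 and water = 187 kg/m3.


Cement = water / (w/c)
= 187 / 0.41
= 456.1 kg/m3

456.1


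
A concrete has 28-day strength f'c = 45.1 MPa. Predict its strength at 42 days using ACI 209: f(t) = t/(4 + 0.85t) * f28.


f(42) = 42 / (4 + 0.85 * 42) * 45.1
= 42 / 39.7 * 45.1
= 47.71 MPa

47.71


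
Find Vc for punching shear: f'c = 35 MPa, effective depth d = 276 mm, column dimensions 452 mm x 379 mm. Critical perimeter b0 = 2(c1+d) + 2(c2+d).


b0 = 2*(452 + 276) + 2*(379 + 276) = 2766 mm
Vc = 0.33 * sqrt(35) * 2766 * 276 / 1000
= 1490.42 kN

1490.42


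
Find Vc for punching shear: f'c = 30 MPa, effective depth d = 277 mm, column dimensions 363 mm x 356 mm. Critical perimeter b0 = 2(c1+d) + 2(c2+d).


b0 = 2*(363 + 277) + 2*(356 + 277) = 2546 mm
Vc = 0.33 * sqrt(30) * 2546 * 277 / 1000
= 1274.71 kN

1274.71


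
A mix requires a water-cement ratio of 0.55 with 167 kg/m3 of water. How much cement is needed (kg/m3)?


Cement = water / (w/c)
= 167 / 0.55
= 303.6 kg/m3

303.6


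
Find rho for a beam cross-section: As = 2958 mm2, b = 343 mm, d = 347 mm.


rho = As / (b * d)
= 2958 / (343 * 347)
= 0.0249

0.0249


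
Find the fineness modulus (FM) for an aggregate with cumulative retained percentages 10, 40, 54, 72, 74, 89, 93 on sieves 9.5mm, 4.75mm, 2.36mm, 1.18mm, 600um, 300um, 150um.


FM = sum(cumulative % retained) / 100
= 432 / 100
= 4.32

4.32


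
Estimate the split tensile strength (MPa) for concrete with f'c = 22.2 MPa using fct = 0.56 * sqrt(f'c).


fct = 0.56 * sqrt(22.2)
= 0.56 * 4.712
= 2.639 MPa

2.639


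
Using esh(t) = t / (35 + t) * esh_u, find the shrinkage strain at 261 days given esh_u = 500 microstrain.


esh(261) = 261 / (35 + 261) * 500
= 261 / 296 * 500
= 440.9 microstrain

440.9


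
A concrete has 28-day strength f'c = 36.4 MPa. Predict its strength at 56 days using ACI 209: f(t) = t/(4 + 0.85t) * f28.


f(56) = 56 / (4 + 0.85 * 56) * 36.4
= 56 / 51.6 * 36.4
= 39.5 MPa

39.5


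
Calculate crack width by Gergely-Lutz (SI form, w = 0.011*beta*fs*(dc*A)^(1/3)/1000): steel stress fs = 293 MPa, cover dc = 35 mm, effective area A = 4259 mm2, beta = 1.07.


w = 0.011 * beta * fs * (dc * A)^(1/3) / 1000
= 0.011 * 1.07 * 293 * (35 * 4259)^(1/3) / 1000
= 0.183 mm

0.183


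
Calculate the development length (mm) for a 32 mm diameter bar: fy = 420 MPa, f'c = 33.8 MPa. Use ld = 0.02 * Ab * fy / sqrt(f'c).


Ab = pi * 32^2 / 4 = 804.248 mm2
ld = 0.02 * 804.248 * 420 / sqrt(33.8)
= 1162.0 mm

1162.0


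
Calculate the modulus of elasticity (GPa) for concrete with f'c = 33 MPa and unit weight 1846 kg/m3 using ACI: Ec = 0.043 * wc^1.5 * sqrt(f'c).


Ec = 0.043 * 1846^1.5 * sqrt(33) / 1000
= 19.59 GPa

19.59


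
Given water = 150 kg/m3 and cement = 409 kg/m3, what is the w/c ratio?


w/c = water / cement
w/c = 150 / 409 = 0.367

0.367


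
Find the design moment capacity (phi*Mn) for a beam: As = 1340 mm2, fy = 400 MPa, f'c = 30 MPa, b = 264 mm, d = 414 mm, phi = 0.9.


a = As * fy / (0.85 * f'c * b)
= 1340 * 400 / (0.85 * 30 * 264)
= 79.6197 mm
Mn = As * fy * (d - a/2) / 10^6
= 200.5659 kN-m
phi*Mn = 0.9 * 200.5659 = 180.51 kN-m

180.51


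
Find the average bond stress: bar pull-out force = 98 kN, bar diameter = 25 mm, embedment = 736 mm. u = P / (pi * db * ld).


u = P / (pi * db * ld)
= 98 * 1000 / (pi * 25 * 736)
= 1.695 MPa

1.695


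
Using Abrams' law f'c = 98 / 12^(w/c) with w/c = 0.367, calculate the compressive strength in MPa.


f'c = 98 / 12^0.367
= 98 / 2.489
= 39.37 MPa

39.37


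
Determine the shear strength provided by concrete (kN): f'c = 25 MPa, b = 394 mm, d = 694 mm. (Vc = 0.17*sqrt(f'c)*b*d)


Vc = 0.17 * sqrt(25) * 394 * 694 / 1000
= 232.42 kN

232.42


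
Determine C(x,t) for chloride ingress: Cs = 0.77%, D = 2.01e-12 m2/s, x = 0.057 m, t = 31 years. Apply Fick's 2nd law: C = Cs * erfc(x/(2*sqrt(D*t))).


t_seconds = 31 * 365.25 * 24 * 3600 = 978285600.0 s
arg = 0.057 / (2 * sqrt(2.01e-12 * 978285600.0))
= 0.6427
erfc(0.6427) = 0.3634
C = 0.77 * 0.3634 = 0.2798%

0.2798


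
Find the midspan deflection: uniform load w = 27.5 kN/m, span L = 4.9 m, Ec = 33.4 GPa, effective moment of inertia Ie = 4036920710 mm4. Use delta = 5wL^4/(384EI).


Convert: L = 4.9 m = 4900 mm, Ec = 33.4 GPa = 33400 MPa
delta = 5 * 27.5 * 4900^4 / (384 * 33400 * 4036920710)
= 1.53 mm

1.53


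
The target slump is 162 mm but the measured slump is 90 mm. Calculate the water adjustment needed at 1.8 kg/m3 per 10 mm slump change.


Difference = 162 - 90 = 72 mm
Water adjustment = 72 * 1.8 / 10 = 13.0 kg/m3

13.0


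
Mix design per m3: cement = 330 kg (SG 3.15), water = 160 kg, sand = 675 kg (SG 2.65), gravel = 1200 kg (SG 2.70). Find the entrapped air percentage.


Vol cement = 330 / (3.15 * 1000) = 0.104762 m3
Vol water = 160 / 1000 = 0.16 m3
Vol sand = 675 / (2.65 * 1000) = 0.254717 m3
Vol gravel = 1200 / (2.70 * 1000) = 0.444444 m3
Total solid + water volume = 0.963923 m3
Air = (1 - 0.963923) * 100 = 3.61%

3.61


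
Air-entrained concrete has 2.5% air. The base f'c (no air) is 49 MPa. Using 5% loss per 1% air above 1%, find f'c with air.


Strength loss = (2.5 - 1) * 5 = 7.5%
f'c = 49 * (1 - 7.5/100)
= 45.33 MPa

45.33


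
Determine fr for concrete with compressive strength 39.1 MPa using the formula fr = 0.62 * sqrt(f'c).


fr = 0.62 * sqrt(39.1)
= 3.877 MPa

3.877


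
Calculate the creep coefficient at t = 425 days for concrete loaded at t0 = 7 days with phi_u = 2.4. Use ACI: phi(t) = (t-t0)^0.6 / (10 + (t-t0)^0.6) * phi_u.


dt = 425 - 7 = 418
phi = 418^0.6 / (10 + 418^0.6) * 2.4
= 1.894

1.894


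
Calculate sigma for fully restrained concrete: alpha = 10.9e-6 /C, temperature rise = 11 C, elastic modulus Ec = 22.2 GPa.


sigma = alpha * dT * Ec
= 10.9e-6 * 11 * 22.2 * 1000
= 2.662 MPa

2.662


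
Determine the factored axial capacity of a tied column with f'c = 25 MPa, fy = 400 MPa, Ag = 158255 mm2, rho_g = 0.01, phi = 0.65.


Ast = rho * Ag = 0.01 * 158255 = 1582.55 mm2
phi*Pn = 0.65 * 0.80 * (0.85 * 25 * (158255 - 1582.55) + 400 * 1582.55) / 1000
= 2060.4 kN

2060.4


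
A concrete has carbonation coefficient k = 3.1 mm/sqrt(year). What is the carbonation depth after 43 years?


depth = k * sqrt(t)
= 3.1 * sqrt(43)
= 20.33 mm

20.33


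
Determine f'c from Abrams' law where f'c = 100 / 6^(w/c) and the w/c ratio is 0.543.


f'c = 100 / 6^0.543
= 100 / 2.646
= 37.8 MPa

37.8


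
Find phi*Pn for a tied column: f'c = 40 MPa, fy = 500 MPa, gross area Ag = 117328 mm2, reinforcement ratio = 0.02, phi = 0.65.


Ast = rho * Ag = 0.02 * 117328 = 2346.56 mm2
phi*Pn = 0.65 * 0.80 * (0.85 * 40 * (117328 - 2346.56) + 500 * 2346.56) / 1000
= 2642.98 kN

2642.98


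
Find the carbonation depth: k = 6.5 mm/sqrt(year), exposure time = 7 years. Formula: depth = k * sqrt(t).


depth = k * sqrt(t)
= 6.5 * sqrt(7)
= 17.2 mm

17.2


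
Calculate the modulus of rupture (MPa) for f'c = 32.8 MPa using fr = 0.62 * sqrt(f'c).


fr = 0.62 * sqrt(32.8)
= 3.551 MPa

3.551


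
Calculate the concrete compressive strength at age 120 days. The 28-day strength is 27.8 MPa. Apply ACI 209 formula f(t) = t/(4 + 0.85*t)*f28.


f(120) = 120 / (4 + 0.85 * 120) * 27.8
= 120 / 106.0 * 27.8
= 31.47 MPa

31.47


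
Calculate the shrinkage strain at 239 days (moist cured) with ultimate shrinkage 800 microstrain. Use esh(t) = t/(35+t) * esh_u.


esh(239) = 239 / (35 + 239) * 800
= 239 / 274 * 800
= 697.8 microstrain

697.8


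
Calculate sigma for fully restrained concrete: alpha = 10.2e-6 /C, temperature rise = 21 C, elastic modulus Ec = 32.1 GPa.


sigma = alpha * dT * Ec
= 10.2e-6 * 21 * 32.1 * 1000
= 6.876 MPa

6.876


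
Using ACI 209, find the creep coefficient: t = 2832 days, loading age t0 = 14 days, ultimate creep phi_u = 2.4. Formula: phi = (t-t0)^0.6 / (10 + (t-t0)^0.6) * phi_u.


dt = 2832 - 14 = 2818
phi = 2818^0.6 / (10 + 2818^0.6) * 2.4
= 2.212

2.212


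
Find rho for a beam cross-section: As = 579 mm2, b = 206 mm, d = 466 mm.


rho = As / (b * d)
= 579 / (206 * 466)
= 0.006

0.006


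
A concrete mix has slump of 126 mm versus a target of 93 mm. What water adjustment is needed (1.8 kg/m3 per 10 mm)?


Difference = 93 - 126 = -33 mm
Water adjustment = -33 * 1.8 / 10 = -5.9 kg/m3

-5.9


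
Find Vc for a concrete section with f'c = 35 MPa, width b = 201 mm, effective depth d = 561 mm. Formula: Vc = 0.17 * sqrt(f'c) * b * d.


Vc = 0.17 * sqrt(35) * 201 * 561 / 1000
= 113.41 kN

113.41


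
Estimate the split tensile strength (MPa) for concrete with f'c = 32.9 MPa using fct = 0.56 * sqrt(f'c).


fct = 0.56 * sqrt(32.9)
= 0.56 * 5.736
= 3.212 MPa

3.212


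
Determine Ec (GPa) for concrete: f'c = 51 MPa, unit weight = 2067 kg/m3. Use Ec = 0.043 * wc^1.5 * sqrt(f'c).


Ec = 0.043 * 2067^1.5 * sqrt(51) / 1000
= 28.86 GPa

28.86


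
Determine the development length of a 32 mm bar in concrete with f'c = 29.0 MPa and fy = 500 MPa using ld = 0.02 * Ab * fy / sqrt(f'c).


Ab = pi * 32^2 / 4 = 804.248 mm2
ld = 0.02 * 804.248 * 500 / sqrt(29.0)
= 1493.5 mm

1493.5


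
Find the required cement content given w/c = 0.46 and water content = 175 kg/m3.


Cement = water / (w/c)
= 175 / 0.46
= 380.4 kg/m3

380.4


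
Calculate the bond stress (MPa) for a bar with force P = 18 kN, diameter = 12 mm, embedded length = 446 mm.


u = P / (pi * db * ld)
= 18 * 1000 / (pi * 12 * 446)
= 1.071 MPa

1.071


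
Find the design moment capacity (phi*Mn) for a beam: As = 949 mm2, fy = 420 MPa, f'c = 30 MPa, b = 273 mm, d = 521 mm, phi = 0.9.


a = As * fy / (0.85 * f'c * b)
= 949 * 420 / (0.85 * 30 * 273)
= 57.2549 mm
Mn = As * fy * (d - a/2) / 10^6
= 196.2499 kN-m
phi*Mn = 0.9 * 196.2499 = 176.62 kN-m

176.62


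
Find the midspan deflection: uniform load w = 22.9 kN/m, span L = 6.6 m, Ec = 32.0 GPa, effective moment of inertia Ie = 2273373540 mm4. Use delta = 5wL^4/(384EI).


Convert: L = 6.6 m = 6600 mm, Ec = 32.0 GPa = 32000 MPa
delta = 5 * 22.9 * 6600^4 / (384 * 32000 * 2273373540)
= 7.78 mm

7.78


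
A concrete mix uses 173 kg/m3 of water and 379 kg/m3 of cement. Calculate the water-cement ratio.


w/c = water / cement
w/c = 173 / 379 = 0.456

0.456
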